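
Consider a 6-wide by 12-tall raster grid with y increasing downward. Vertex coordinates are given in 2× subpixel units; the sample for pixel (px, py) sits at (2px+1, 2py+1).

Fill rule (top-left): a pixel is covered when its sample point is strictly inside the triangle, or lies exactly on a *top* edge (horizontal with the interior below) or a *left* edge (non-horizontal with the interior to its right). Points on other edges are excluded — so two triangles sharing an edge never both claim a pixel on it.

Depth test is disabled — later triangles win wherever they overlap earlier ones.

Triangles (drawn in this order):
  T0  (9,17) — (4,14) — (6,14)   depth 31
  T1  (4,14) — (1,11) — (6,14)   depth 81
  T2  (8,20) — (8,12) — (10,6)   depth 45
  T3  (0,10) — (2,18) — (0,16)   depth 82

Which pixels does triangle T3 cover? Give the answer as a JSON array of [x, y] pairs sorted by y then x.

T0:
  2·area = 6
  edge (9, 17)→(4, 14): d=(-5,-3) top-left  bias=+0
  edge (4, 14)→(6, 14): d=(2,0) top-left  bias=+0
  edge (6, 14)→(9, 17): d=(3,3) right/bottom  bias=-1
    (0,4)@(1, 9): e=[16,-10,0] → ·  [on edge]
    (1,5)@(3, 11): e=[12,-6,0] → ·  [on edge]
    (2,6)@(5, 13): e=[8,-2,0] → ·  [on edge]
    (3,7)@(7, 15): e=[4,2,0] → ·  [on edge]
    (4,8)@(9, 17): e=[0,6,0] → ·  [on edge]
    (5,9)@(11, 19): e=[-4,10,0] → ·  [on edge]
  covered (0 px):
    · · · · · ·
    · · · · · ·
    · · · · · ·
    · · · · · ·
    · · · · · ·
    · · · · · ·
    · · · · · ·
    · · · · · ·
    · · · · · ·
    · · · · · ·
    · · · · · ·
    · · · · · ·
T1:
  2·area = 6
  edge (4, 14)→(1, 11): d=(-3,-3) top-left  bias=+0
  edge (1, 11)→(6, 14): d=(5,3) right/bottom  bias=-1
  edge (6, 14)→(4, 14): d=(-2,0) right/bottom  bias=-1
    (0,5)@(1, 11): e=[0,0,6] → ·  [on edge]
    (1,6)@(3, 13): e=[0,4,2] → █  [on edge]
    (2,6)@(5, 13): e=[6,-2,2] → ·
    (1,7)@(3, 15): e=[-6,14,-2] → ·
    (2,7)@(5, 15): e=[0,8,-2] → ·  [on edge]
    (3,8)@(7, 17): e=[0,12,-6] → ·  [on edge]
    (5,8)@(11, 17): e=[12,0,-6] → ·  [on edge]
    (4,9)@(9, 19): e=[0,16,-10] → ·  [on edge]
    (5,10)@(11, 21): e=[0,20,-14] → ·  [on edge]
  covered (1 px):
    · · · · · ·
    · · · · · ·
    · · · · · ·
    · · · · · ·
    · · · · · ·
    · · · · · ·
    · █ · · · ·
    · · · · · ·
    · · · · · ·
    · · · · · ·
    · · · · · ·
    · · · · · ·
T2:
  2·area = 16
  edge (8, 20)→(8, 12): d=(0,-8) top-left  bias=+0
  edge (8, 12)→(10, 6): d=(2,-6) top-left  bias=+0
  edge (10, 6)→(8, 20): d=(-2,14) right/bottom  bias=-1
    (5,1)@(11, 3): e=[24,0,-8] → ·  [on edge]
    (4,4)@(9, 9): e=[8,0,8] → █  [on edge]
    (5,4)@(11, 9): e=[24,12,-20] → ·
    (4,5)@(9, 11): e=[8,4,4] → █
    (5,5)@(11, 11): e=[24,16,-24] → ·
    (4,6)@(9, 13): e=[8,8,0] → ·  [on edge]
    (3,7)@(7, 15): e=[-8,0,24] → ·  [on edge]
    (2,10)@(5, 21): e=[-24,0,40] → ·  [on edge]
  covered (2 px):
    · · · · · ·
    · · · · · ·
    · · · · · ·
    · · · · · ·
    · · · · █ ·
    · · · · █ ·
    · · · · · ·
    · · · · · ·
    · · · · · ·
    · · · · · ·
    · · · · · ·
    · · · · · ·
T3:
  2·area = 12
  edge (0, 10)→(2, 18): d=(2,8) right/bottom  bias=-1
  edge (2, 18)→(0, 16): d=(-2,-2) top-left  bias=+0
  edge (0, 16)→(0, 10): d=(0,-6) top-left  bias=+0
    (0,7)@(1, 15): e=[2,4,6] → █
    (1,7)@(3, 15): e=[-14,8,18] → ·
    (0,8)@(1, 17): e=[6,0,6] → █  [on edge]
    (1,8)@(3, 17): e=[-10,4,18] → ·
    (0,9)@(1, 19): e=[10,-4,6] → ·
    (1,9)@(3, 19): e=[-6,0,18] → ·  [on edge]
    (2,10)@(5, 21): e=[-18,0,30] → ·  [on edge]
    (3,11)@(7, 23): e=[-30,0,42] → ·  [on edge]
  covered (2 px):
    · · · · · ·
    · · · · · ·
    · · · · · ·
    · · · · · ·
    · · · · · ·
    · · · · · ·
    · · · · · ·
    █ · · · · ·
    █ · · · · ·
    · · · · · ·
    · · · · · ·
    · · · · · ·

Final: [[0,7],[0,8]]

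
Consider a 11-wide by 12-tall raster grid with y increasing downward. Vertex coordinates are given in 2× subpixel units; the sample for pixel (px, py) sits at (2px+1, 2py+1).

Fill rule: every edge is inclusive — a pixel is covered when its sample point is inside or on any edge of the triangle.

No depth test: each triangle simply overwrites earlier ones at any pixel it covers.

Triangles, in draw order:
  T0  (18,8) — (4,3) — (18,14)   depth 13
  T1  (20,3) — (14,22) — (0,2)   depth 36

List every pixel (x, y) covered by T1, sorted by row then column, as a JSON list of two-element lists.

T0:
  2·area = 84  (B↔C swapped to make it positive)
  edge (18, 8)→(18, 14): d=(0,6) inclusive
  edge (18, 14)→(4, 3): d=(-14,-11) inclusive
  edge (4, 3)→(18, 8): d=(14,5) inclusive
    (3,2)@(7, 5): e=[66,5,13] → █
    (4,2)@(9, 5): e=[54,27,3] → █
    (5,2)@(11, 5): e=[42,49,-7] → ·
    (3,3)@(7, 7): e=[66,-23,41] → ·
    (4,3)@(9, 7): e=[54,-1,31] → ·
    (5,3)@(11, 7): e=[42,21,21] → █
    (6,3)@(13, 7): e=[30,43,11] → █
    (7,3)@(15, 7): e=[18,65,1] → █
    (8,3)@(17, 7): e=[6,87,-9] → ·
    (5,4)@(11, 9): e=[42,-7,49] → ·
    (6,4)@(13, 9): e=[30,15,39] → █
    (8,4)@(17, 9): e=[6,59,19] → █
  covered (11 px):
    · · · · · · · · · · ·
    · · · · · · · · · · ·
    · · · █ █ · · · · · ·
    · · · · · █ █ █ · · ·
    · · · · · · █ █ █ · ·
    · · · · · · · █ █ · ·
    · · · · · · · · █ · ·
    · · · · · · · · · · ·
    · · · · · · · · · · ·
    · · · · · · · · · · ·
    · · · · · · · · · · ·
    · · · · · · · · · · ·
T1:
  2·area = 386
  edge (20, 3)→(14, 22): d=(-6,19) inclusive
  edge (14, 22)→(0, 2): d=(-14,-20) inclusive
  edge (0, 2)→(20, 3): d=(20,1) inclusive
    (0,1)@(1, 3): e=[361,6,19] → █
    (1,1)@(3, 3): e=[323,46,17] → █
    (2,1)@(5, 3): e=[285,86,15] → █
    (3,1)@(7, 3): e=[247,126,13] → █
    (4,1)@(9, 3): e=[209,166,11] → █
    (5,1)@(11, 3): e=[171,206,9] → █
    (6,1)@(13, 3): e=[133,246,7] → █
    (7,1)@(15, 3): e=[95,286,5] → █
    (8,1)@(17, 3): e=[57,326,3] → █
    (9,1)@(19, 3): e=[19,366,1] → █
    (10,1)@(21, 3): e=[-19,406,-1] → ·
    (0,2)@(1, 5): e=[349,-22,59] → ·
  covered (50 px):
    · · · · · · · · · · ·
    █ █ █ █ █ █ █ █ █ █ ·
    · █ █ █ █ █ █ █ █ █ ·
    · · █ █ █ █ █ █ █ · ·
    · · █ █ █ █ █ █ █ · ·
    · · · █ █ █ █ █ █ · ·
    · · · · █ █ █ █ · · ·
    · · · · · █ █ █ · · ·
    · · · · · █ █ █ · · ·
    · · · · · · █ · · · ·
    · · · · · · · · · · ·
    · · · · · · · · · · ·

Final: [[0,1],[1,1],[2,1],[3,1],[4,1],[5,1],[6,1],[7,1],[8,1],[9,1],[1,2],[2,2],[3,2],[4,2],[5,2],[6,2],[7,2],[8,2],[9,2],[2,3],[3,3],[4,3],[5,3],[6,3],[7,3],[8,3],[2,4],[3,4],[4,4],[5,4],[6,4],[7,4],[8,4],[3,5],[4,5],[5,5],[6,5],[7,5],[8,5],[4,6],[5,6],[6,6],[7,6],[5,7],[6,7],[7,7],[5,8],[6,8],[7,8],[6,9]]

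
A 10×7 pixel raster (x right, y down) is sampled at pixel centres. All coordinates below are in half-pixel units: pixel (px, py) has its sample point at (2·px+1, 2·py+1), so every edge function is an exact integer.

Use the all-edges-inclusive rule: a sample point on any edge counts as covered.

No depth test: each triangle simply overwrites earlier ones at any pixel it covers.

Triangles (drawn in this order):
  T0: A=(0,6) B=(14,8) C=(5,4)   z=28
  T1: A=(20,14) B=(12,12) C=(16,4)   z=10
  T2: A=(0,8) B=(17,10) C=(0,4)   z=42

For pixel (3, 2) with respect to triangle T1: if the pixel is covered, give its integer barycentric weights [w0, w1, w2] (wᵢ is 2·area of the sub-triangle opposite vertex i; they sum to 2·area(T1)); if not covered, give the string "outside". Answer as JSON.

T0:
  2·area = 38  (B↔C swapped to make it positive)
  edge (0, 6)→(5, 4): d=(5,-2) inclusive
  edge (5, 4)→(14, 8): d=(9,4) inclusive
  edge (14, 8)→(0, 6): d=(-14,-2) inclusive
    (1,2)@(3, 5): e=[1,17,20] → X
    (2,2)@(5, 5): e=[5,9,24] → X
    (3,2)@(7, 5): e=[9,1,28] → X
    (4,2)@(9, 5): e=[13,-7,32] → .
    (1,3)@(3, 7): e=[11,35,-8] → .
    (2,3)@(5, 7): e=[15,27,-4] → .
    (3,3)@(7, 7): e=[19,19,0] → X  [on edge]
    (4,3)@(9, 7): e=[23,11,4] → X
    (5,3)@(11, 7): e=[27,3,8] → X
    (6,3)@(13, 7): e=[31,-5,12] → .
    (3,4)@(7, 9): e=[29,37,-28] → .
    (4,4)@(9, 9): e=[33,29,-24] → .
  covered (6 px):
    . . . . . . . . . .
    . . . . . . . . . .
    . X X X . . . . . .
    . . . X X X . . . .
    . . . . . . . . . .
    . . . . . . . . . .
    . . . . . . . . . .
T1:
  2·area = 72
  edge (20, 14)→(12, 12): d=(-8,-2) inclusive
  edge (12, 12)→(16, 4): d=(4,-8) inclusive
  edge (16, 4)→(20, 14): d=(4,10) inclusive
    (7,3)@(15, 7): e=[46,4,22] → X
    (8,3)@(17, 7): e=[50,20,2] → X
    (9,3)@(19, 7): e=[54,36,-18] → .
    (7,4)@(15, 9): e=[30,12,30] → X
    (9,4)@(19, 9): e=[38,44,-10] → .
    (6,5)@(13, 11): e=[10,4,58] → X
    (9,5)@(19, 11): e=[22,52,-2] → .
    (6,6)@(13, 13): e=[-6,12,66] → .
    (7,6)@(15, 13): e=[-2,28,46] → .
    (8,6)@(17, 13): e=[2,44,26] → X
    (9,6)@(19, 13): e=[6,60,6] → X
  covered (9 px):
    . . . . . . . . . .
    . . . . . . . . . .
    . . . . . . . . . .
    . . . . . . . X X .
    . . . . . . . X X .
    . . . . . . X X X .
    . . . . . . . . X X
T2:
  2·area = 68  (B↔C swapped to make it positive)
  edge (0, 8)→(0, 4): d=(0,-4) inclusive
  edge (0, 4)→(17, 10): d=(17,6) inclusive
  edge (17, 10)→(0, 8): d=(-17,-2) inclusive
    (0,2)@(1, 5): e=[4,11,53] → X
    (1,2)@(3, 5): e=[12,-1,57] → .
    (0,3)@(1, 7): e=[4,45,19] → X
    (1,3)@(3, 7): e=[12,33,23] → X
    (2,3)@(5, 7): e=[20,21,27] → X
    (3,3)@(7, 7): e=[28,9,31] → X
    (4,3)@(9, 7): e=[36,-3,35] → .
    (0,4)@(1, 9): e=[4,79,-15] → .
    (1,4)@(3, 9): e=[12,67,-11] → .
    (2,4)@(5, 9): e=[20,55,-7] → .
    (3,4)@(7, 9): e=[28,43,-3] → .
    (4,4)@(9, 9): e=[36,31,1] → X
  covered (8 px):
    . . . . . . . . . .
    . . . . . . . . . .
    X . . . . . . . . .
    X X X X . . . . . .
    . . . . X X X . . .
    . . . . . . . . . .
    . . . . . . . . . .

Result: "outside"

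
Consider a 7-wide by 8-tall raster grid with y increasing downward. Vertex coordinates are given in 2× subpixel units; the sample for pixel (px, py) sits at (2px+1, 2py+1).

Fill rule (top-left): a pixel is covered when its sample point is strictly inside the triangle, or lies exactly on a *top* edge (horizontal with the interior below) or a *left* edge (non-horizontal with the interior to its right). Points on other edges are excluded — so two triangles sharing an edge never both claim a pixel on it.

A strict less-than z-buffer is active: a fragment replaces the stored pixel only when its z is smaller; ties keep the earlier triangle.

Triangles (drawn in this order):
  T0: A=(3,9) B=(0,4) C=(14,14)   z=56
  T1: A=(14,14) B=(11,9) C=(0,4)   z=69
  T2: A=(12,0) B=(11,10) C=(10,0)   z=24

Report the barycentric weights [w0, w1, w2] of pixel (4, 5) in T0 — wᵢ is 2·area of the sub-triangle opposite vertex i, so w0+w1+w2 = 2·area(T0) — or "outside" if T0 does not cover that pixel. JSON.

T0:
  2·area = 40
  edge (3, 9)→(0, 4): d=(-3,-5) top-left  bias=+0
  edge (0, 4)→(14, 14): d=(14,10) right/bottom  bias=-1
  edge (14, 14)→(3, 9): d=(-11,-5) top-left  bias=+0
    (0,2)@(1, 5): e=[2,4,34] → #
    (1,2)@(3, 5): e=[12,-16,44] → ·
    (0,3)@(1, 7): e=[-4,32,12] → ·
    (1,3)@(3, 7): e=[6,12,22] → #
    (2,3)@(5, 7): e=[16,-8,32] → ·
    (1,4)@(3, 9): e=[0,40,0] → #  [on edge]
    (2,4)@(5, 9): e=[10,20,10] → #
    (3,4)@(7, 9): e=[20,0,20] → ·  [on edge]
    (1,5)@(3, 11): e=[-6,68,-22] → ·
    (2,5)@(5, 11): e=[4,48,-12] → ·
    (4,5)@(9, 11): e=[24,8,8] → #
    (5,5)@(11, 11): e=[34,-12,18] → ·
  covered (5 px):
    · · · · · · ·
    · · · · · · ·
    # · · · · · ·
    · # · · · · ·
    · # # · · · ·
    · · · · # · ·
    · · · · · · ·
    · · · · · · ·
T1:
  2·area = 40  (B↔C swapped to make it positive)
  edge (14, 14)→(0, 4): d=(-14,-10) top-left  bias=+0
  edge (0, 4)→(11, 9): d=(11,5) right/bottom  bias=-1
  edge (11, 9)→(14, 14): d=(3,5) right/bottom  bias=-1
    (2,3)@(5, 7): e=[8,8,24] → #
    (3,3)@(7, 7): e=[28,-2,14] → ·
    (2,4)@(5, 9): e=[-20,30,30] → ·
    (3,4)@(7, 9): e=[0,20,20] → #  [on edge]
    (4,4)@(9, 9): e=[20,10,10] → #
    (5,4)@(11, 9): e=[40,0,0] → ·  [on edge]
    (3,5)@(7, 11): e=[-28,42,26] → ·
    (4,5)@(9, 11): e=[-8,32,16] → ·
    (5,5)@(11, 11): e=[12,22,6] → #
    (6,5)@(13, 11): e=[32,12,-4] → ·
    (5,6)@(11, 13): e=[-16,44,12] → ·
    (6,6)@(13, 13): e=[4,34,2] → #
  covered (5 px):
    · · · · · · ·
    · · · · · · ·
    · · · · · · ·
    · · # · · · ·
    · · · # # · ·
    · · · · · # ·
    · · · · · · #
    · · · · · · ·
T2:
  2·area = 20
  edge (12, 0)→(11, 10): d=(-1,10) right/bottom  bias=-1
  edge (11, 10)→(10, 0): d=(-1,-10) top-left  bias=+0
  edge (10, 0)→(12, 0): d=(2,0) top-left  bias=+0
    (5,0)@(11, 1): e=[9,9,2] → #
    (6,0)@(13, 1): e=[-11,29,2] → ·
    (5,1)@(11, 3): e=[7,7,6] → #
    (6,1)@(13, 3): e=[-13,27,6] → ·
    (5,2)@(11, 5): e=[5,5,10] → #
    (6,2)@(13, 5): e=[-15,25,10] → ·
    (5,3)@(11, 7): e=[3,3,14] → #
    (6,3)@(13, 7): e=[-17,23,14] → ·
    (5,4)@(11, 9): e=[1,1,18] → #
    (6,4)@(13, 9): e=[-19,21,18] → ·
    (5,5)@(11, 11): e=[-1,-1,22] → ·
  covered (5 px):
    · · · · · # ·
    · · · · · # ·
    · · · · · # ·
    · · · · · # ·
    · · · · · # ·
    · · · · · · ·
    · · · · · · ·
    · · · · · · ·

Final: [8,8,24]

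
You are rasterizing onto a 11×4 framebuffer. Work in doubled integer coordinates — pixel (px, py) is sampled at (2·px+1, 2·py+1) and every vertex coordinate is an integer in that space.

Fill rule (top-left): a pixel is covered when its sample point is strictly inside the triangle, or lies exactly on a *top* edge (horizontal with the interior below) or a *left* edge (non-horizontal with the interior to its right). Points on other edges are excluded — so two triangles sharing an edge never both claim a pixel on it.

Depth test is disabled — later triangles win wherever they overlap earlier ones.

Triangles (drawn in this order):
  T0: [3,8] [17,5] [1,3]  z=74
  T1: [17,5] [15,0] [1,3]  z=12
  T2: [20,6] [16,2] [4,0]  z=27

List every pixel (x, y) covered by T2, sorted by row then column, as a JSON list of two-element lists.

T0:
  2·area = 76  (B↔C swapped to make it positive)
  edge (3, 8)→(1, 3): d=(-2,-5) top-left  bias=+0
  edge (1, 3)→(17, 5): d=(16,2) right/bottom  bias=-1
  edge (17, 5)→(3, 8): d=(-14,3) right/bottom  bias=-1
    (0,1)@(1, 3): e=[0,0,76] → ·  [on edge]
    (1,2)@(3, 5): e=[6,28,42] → █
    (2,2)@(5, 5): e=[16,24,36] → █
    (3,2)@(7, 5): e=[26,20,30] → █
    (4,2)@(9, 5): e=[36,16,24] → █
    (5,2)@(11, 5): e=[46,12,18] → █
    (6,2)@(13, 5): e=[56,8,12] → █
    (7,2)@(15, 5): e=[66,4,6] → █
    (8,2)@(17, 5): e=[76,0,0] → ·  [on edge]
    (1,3)@(3, 7): e=[2,60,14] → █
    (4,3)@(9, 7): e=[32,48,-4] → ·
    (5,3)@(11, 7): e=[42,44,-10] → ·
  covered (10 px):
    · · · · · · · · · · ·
    · · · · · · · · · · ·
    · █ █ █ █ █ █ █ · · ·
    · █ █ █ · · · · · · ·
T1:
  2·area = 76  (B↔C swapped to make it positive)
  edge (17, 5)→(1, 3): d=(-16,-2) top-left  bias=+0
  edge (1, 3)→(15, 0): d=(14,-3) top-left  bias=+0
  edge (15, 0)→(17, 5): d=(2,5) right/bottom  bias=-1
    (5,0)@(11, 1): e=[52,2,22] → █
    (6,0)@(13, 1): e=[56,8,12] → █
    (7,0)@(15, 1): e=[60,14,2] → █
    (8,0)@(17, 1): e=[64,20,-8] → ·
    (0,1)@(1, 3): e=[0,0,76] → █  [on edge]
    (1,1)@(3, 3): e=[4,6,66] → █
    (2,1)@(5, 3): e=[8,12,56] → █
    (3,1)@(7, 3): e=[12,18,46] → █
    (4,1)@(9, 3): e=[16,24,36] → █
    (8,1)@(17, 3): e=[32,48,-4] → ·
    (0,2)@(1, 5): e=[-32,28,80] → ·
    (1,2)@(3, 5): e=[-28,34,70] → ·
    (8,2)@(17, 5): e=[0,76,0] → ·  [on edge]
  covered (11 px):
    · · · · · █ █ █ · · ·
    █ █ █ █ █ █ █ █ · · ·
    · · · · · · · · · · ·
    · · · · · · · · · · ·
T2:
  2·area = 40  (B↔C swapped to make it positive)
  edge (20, 6)→(4, 0): d=(-16,-6) top-left  bias=+0
  edge (4, 0)→(16, 2): d=(12,2) right/bottom  bias=-1
  edge (16, 2)→(20, 6): d=(4,4) right/bottom  bias=-1
    (3,0)@(7, 1): e=[2,6,32] → █
    (4,0)@(9, 1): e=[14,2,24] → █
    (5,0)@(11, 1): e=[26,-2,16] → ·
    (7,0)@(15, 1): e=[50,-10,0] → ·  [on edge]
    (3,1)@(7, 3): e=[-30,30,40] → ·
    (4,1)@(9, 3): e=[-18,26,32] → ·
    (6,1)@(13, 3): e=[6,18,16] → █
    (7,1)@(15, 3): e=[18,14,8] → █
    (8,1)@(17, 3): e=[30,10,0] → ·  [on edge]
    (6,2)@(13, 5): e=[-26,42,24] → ·
    (7,2)@(15, 5): e=[-14,38,16] → ·
    (9,2)@(19, 5): e=[10,30,0] → ·  [on edge]
    (10,3)@(21, 7): e=[-10,50,0] → ·  [on edge]
  covered (4 px):
    · · · █ █ · · · · · ·
    · · · · · · █ █ · · ·
    · · · · · · · · · · ·
    · · · · · · · · · · ·

Result: [[3,0],[4,0],[6,1],[7,1]]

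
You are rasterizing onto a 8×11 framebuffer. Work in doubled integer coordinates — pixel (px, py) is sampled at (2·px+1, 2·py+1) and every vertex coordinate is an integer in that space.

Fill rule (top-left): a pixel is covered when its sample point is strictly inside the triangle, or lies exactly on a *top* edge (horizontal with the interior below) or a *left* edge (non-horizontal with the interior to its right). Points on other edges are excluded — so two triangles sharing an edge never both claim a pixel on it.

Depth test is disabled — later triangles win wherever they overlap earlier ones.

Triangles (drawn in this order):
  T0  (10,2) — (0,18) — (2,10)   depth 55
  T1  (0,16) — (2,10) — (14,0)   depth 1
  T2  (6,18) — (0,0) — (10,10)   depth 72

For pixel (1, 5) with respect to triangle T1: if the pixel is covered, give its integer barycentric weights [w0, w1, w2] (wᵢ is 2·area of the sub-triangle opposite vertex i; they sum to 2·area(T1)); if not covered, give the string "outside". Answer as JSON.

T0:
  2·area = 48
  edge (10, 2)→(0, 18): d=(-10,16) right/bottom  bias=-1
  edge (0, 18)→(2, 10): d=(2,-8) top-left  bias=+0
  edge (2, 10)→(10, 2): d=(8,-8) top-left  bias=+0
    (5,0)@(11, 1): e=[-6,54,0] → ·  [on edge]
    (4,1)@(9, 3): e=[6,42,0] → █  [on edge]
    (5,1)@(11, 3): e=[-26,58,16] → ·
    (3,2)@(7, 5): e=[18,30,0] → █  [on edge]
    (4,2)@(9, 5): e=[-14,46,16] → ·
    (2,3)@(5, 7): e=[30,18,0] → █  [on edge]
    (3,3)@(7, 7): e=[-2,34,16] → ·
    (1,4)@(3, 9): e=[42,6,0] → █  [on edge]
    (3,4)@(7, 9): e=[-22,38,32] → ·
    (0,5)@(1, 11): e=[54,-6,0] → ·  [on edge]
    (1,5)@(3, 11): e=[22,10,16] → █
    (2,5)@(5, 11): e=[-10,26,32] → ·
  covered (8 px):
    · · · · · · · ·
    · · · · █ · · ·
    · · · █ · · · ·
    · · █ · · · · ·
    · █ █ · · · · ·
    · █ · · · · · ·
    · █ · · · · · ·
    █ · · · · · · ·
    · · · · · · · ·
    · · · · · · · ·
    · · · · · · · ·
T1:
  2·area = 52
  edge (0, 16)→(2, 10): d=(2,-6) top-left  bias=+0
  edge (2, 10)→(14, 0): d=(12,-10) top-left  bias=+0
  edge (14, 0)→(0, 16): d=(-14,16) right/bottom  bias=-1
    (2,0)@(5, 1): e=[0,-78,130] → ·  [on edge]
    (6,0)@(13, 1): e=[48,2,2] → █
    (7,0)@(15, 1): e=[60,22,-30] → ·
    (5,1)@(11, 3): e=[40,6,6] → █
    (6,1)@(13, 3): e=[52,26,-26] → ·
    (4,2)@(9, 5): e=[32,10,10] → █
    (5,2)@(11, 5): e=[44,30,-22] → ·
    (1,3)@(3, 7): e=[0,-26,78] → ·  [on edge]
    (3,3)@(7, 7): e=[24,14,14] → █
    (4,3)@(9, 7): e=[36,34,-18] → ·
    (2,4)@(5, 9): e=[16,18,18] → █
    (3,4)@(7, 9): e=[28,38,-14] → ·
    (0,6)@(1, 13): e=[0,26,26] → █  [on edge]
  covered (7 px):
    · · · · · · █ ·
    · · · · · █ · ·
    · · · · █ · · ·
    · · · █ · · · ·
    · · █ · · · · ·
    · █ · · · · · ·
    █ · · · · · · ·
    · · · · · · · ·
    · · · · · · · ·
    · · · · · · · ·
    · · · · · · · ·
T2:
  2·area = 120
  edge (6, 18)→(0, 0): d=(-6,-18) top-left  bias=+0
  edge (0, 0)→(10, 10): d=(10,10) right/bottom  bias=-1
  edge (10, 10)→(6, 18): d=(-4,8) right/bottom  bias=-1
    (0,0)@(1, 1): e=[12,0,108] → ·  [on edge]
    (0,1)@(1, 3): e=[0,20,100] → █  [on edge]
    (1,1)@(3, 3): e=[36,0,84] → ·  [on edge]
    (0,2)@(1, 5): e=[-12,40,92] → ·
    (1,2)@(3, 5): e=[24,20,76] → █
    (2,2)@(5, 5): e=[60,0,60] → ·  [on edge]
    (1,3)@(3, 7): e=[12,40,68] → █
    (2,3)@(5, 7): e=[48,20,52] → █
    (3,3)@(7, 7): e=[84,0,36] → ·  [on edge]
    (1,4)@(3, 9): e=[0,60,60] → █  [on edge]
    (3,4)@(7, 9): e=[72,20,28] → █
    (4,4)@(9, 9): e=[108,0,12] → ·  [on edge]
    (5,5)@(11, 11): e=[132,0,-12] → ·  [on edge]
    (6,6)@(13, 13): e=[156,0,-36] → ·  [on edge]
    (2,7)@(5, 15): e=[0,100,20] → █  [on edge]
    (7,7)@(15, 15): e=[180,0,-60] → ·  [on edge]
    (3,10)@(7, 21): e=[0,140,-20] → ·  [on edge]
  covered (14 px):
    · · · · · · · ·
    █ · · · · · · ·
    · █ · · · · · ·
    · █ █ · · · · ·
    · █ █ █ · · · ·
    · · █ █ █ · · ·
    · · █ █ · · · ·
    · · █ █ · · · ·
    · · · · · · · ·
    · · · · · · · ·
    · · · · · · · ·

Result: [22,22,8]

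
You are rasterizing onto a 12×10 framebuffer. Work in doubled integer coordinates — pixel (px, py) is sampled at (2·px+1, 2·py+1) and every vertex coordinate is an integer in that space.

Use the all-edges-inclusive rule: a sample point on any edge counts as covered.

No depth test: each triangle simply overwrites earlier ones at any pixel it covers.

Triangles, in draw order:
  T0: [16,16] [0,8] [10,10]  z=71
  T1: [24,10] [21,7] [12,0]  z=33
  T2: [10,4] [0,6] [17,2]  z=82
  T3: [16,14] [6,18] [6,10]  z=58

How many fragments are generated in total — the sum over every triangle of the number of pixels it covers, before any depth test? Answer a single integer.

T0:
  2·area = 48
  edge (16, 16)→(0, 8): d=(-16,-8) inclusive
  edge (0, 8)→(10, 10): d=(10,2) inclusive
  edge (10, 10)→(16, 16): d=(6,6) inclusive
    (0,0)@(1, 1): e=[120,-72,0] → ·  [on edge]
    (1,1)@(3, 3): e=[104,-56,0] → ·  [on edge]
    (2,2)@(5, 5): e=[88,-40,0] → ·  [on edge]
    (3,3)@(7, 7): e=[72,-24,0] → ·  [on edge]
    (1,4)@(3, 9): e=[8,4,36] → █
    (2,4)@(5, 9): e=[24,0,24] → █  [on edge]
    (3,4)@(7, 9): e=[40,-4,12] → ·
    (4,4)@(9, 9): e=[56,-8,0] → ·  [on edge]
    (1,5)@(3, 11): e=[-24,24,48] → ·
    (2,5)@(5, 11): e=[-8,20,36] → ·
    (3,5)@(7, 11): e=[8,16,24] → █
    (4,5)@(9, 11): e=[24,12,12] → █
    (5,5)@(11, 11): e=[40,8,0] → █  [on edge]
    (7,5)@(15, 11): e=[72,0,-24] → ·  [on edge]
    (6,6)@(13, 13): e=[24,24,0] → █  [on edge]
    (7,7)@(15, 15): e=[8,40,0] → █  [on edge]
    (8,8)@(17, 17): e=[-8,56,0] → ·  [on edge]
    (9,9)@(19, 19): e=[-24,72,0] → ·  [on edge]
  covered (8 px):
    · · · · · · · · · · · ·
    · · · · · · · · · · · ·
    · · · · · · · · · · · ·
    · · · · · · · · · · · ·
    · █ █ · · · · · · · · ·
    · · · █ █ █ · · · · · ·
    · · · · · █ █ · · · · ·
    · · · · · · · █ · · · ·
    · · · · · · · · · · · ·
    · · · · · · · · · · · ·
T1:
  2·area = 6  (B↔C swapped to make it positive)
  edge (24, 10)→(12, 0): d=(-12,-10) inclusive
  edge (12, 0)→(21, 7): d=(9,7) inclusive
  edge (21, 7)→(24, 10): d=(3,3) inclusive
    (7,0)@(15, 1): e=[18,-12,0] → ·  [on edge]
    (8,1)@(17, 3): e=[14,-8,0] → ·  [on edge]
    (9,2)@(19, 5): e=[10,-4,0] → ·  [on edge]
    (10,3)@(21, 7): e=[6,0,0] → █  [on edge]
    (11,3)@(23, 7): e=[26,-14,-6] → ·
    (10,4)@(21, 9): e=[-18,18,6] → ·
    (11,4)@(23, 9): e=[2,4,0] → █  [on edge]
    (11,5)@(23, 11): e=[-22,22,6] → ·
  covered (2 px):
    · · · · · · · · · · · ·
    · · · · · · · · · · · ·
    · · · · · · · · · · · ·
    · · · · · · · · · · █ ·
    · · · · · · · · · · · █
    · · · · · · · · · · · ·
    · · · · · · · · · · · ·
    · · · · · · · · · · · ·
    · · · · · · · · · · · ·
    · · · · · · · · · · · ·
T2:
  2·area = 6
  edge (10, 4)→(0, 6): d=(-10,2) inclusive
  edge (0, 6)→(17, 2): d=(17,-4) inclusive
  edge (17, 2)→(10, 4): d=(-7,2) inclusive
    (6,1)@(13, 3): e=[4,1,1] → █
    (7,1)@(15, 3): e=[0,9,-3] → ·  [on edge]
    (2,2)@(5, 5): e=[0,3,3] → █  [on edge]
    (3,2)@(7, 5): e=[-4,11,-1] → ·
    (6,2)@(13, 5): e=[-16,35,-13] → ·
    (2,3)@(5, 7): e=[-20,37,-11] → ·
  covered (2 px):
    · · · · · · · · · · · ·
    · · · · · · █ · · · · ·
    · · █ · · · · · · · · ·
    · · · · · · · · · · · ·
    · · · · · · · · · · · ·
    · · · · · · · · · · · ·
    · · · · · · · · · · · ·
    · · · · · · · · · · · ·
    · · · · · · · · · · · ·
    · · · · · · · · · · · ·
T3:
  2·area = 80
  edge (16, 14)→(6, 18): d=(-10,4) inclusive
  edge (6, 18)→(6, 10): d=(0,-8) inclusive
  edge (6, 10)→(16, 14): d=(10,4) inclusive
    (3,5)@(7, 11): e=[66,8,6] → █
    (4,5)@(9, 11): e=[58,24,-2] → ·
    (3,6)@(7, 13): e=[46,8,26] → █
    (4,6)@(9, 13): e=[38,24,18] → █
    (5,6)@(11, 13): e=[30,40,10] → █
    (6,6)@(13, 13): e=[22,56,2] → █
    (7,6)@(15, 13): e=[14,72,-6] → ·
    (3,7)@(7, 15): e=[26,8,46] → █
    (7,7)@(15, 15): e=[-6,72,14] → ·
    (3,8)@(7, 17): e=[6,8,66] → █
    (4,8)@(9, 17): e=[-2,24,58] → ·
    (5,8)@(11, 17): e=[-10,40,50] → ·
  covered (10 px):
    · · · · · · · · · · · ·
    · · · · · · · · · · · ·
    · · · · · · · · · · · ·
    · · · · · · · · · · · ·
    · · · · · · · · · · · ·
    · · · █ · · · · · · · ·
    · · · █ █ █ █ · · · · ·
    · · · █ █ █ █ · · · · ·
    · · · █ · · · · · · · ·
    · · · · · · · · · · · ·

Result: 22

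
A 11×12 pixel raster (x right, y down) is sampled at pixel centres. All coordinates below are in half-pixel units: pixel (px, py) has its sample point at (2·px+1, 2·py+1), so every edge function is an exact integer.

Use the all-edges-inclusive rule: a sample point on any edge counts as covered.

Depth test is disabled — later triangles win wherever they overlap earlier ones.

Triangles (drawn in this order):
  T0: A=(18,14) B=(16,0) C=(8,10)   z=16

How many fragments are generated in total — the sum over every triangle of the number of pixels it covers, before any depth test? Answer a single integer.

T0:
  2·area = 132  (B↔C swapped to make it positive)
  edge (18, 14)→(8, 10): d=(-10,-4) inclusive
  edge (8, 10)→(16, 0): d=(8,-10) inclusive
  edge (16, 0)→(18, 14): d=(2,14) inclusive
    (7,1)@(15, 3): e=[98,14,20] → █
    (8,1)@(17, 3): e=[106,34,-8] → ·
    (6,2)@(13, 5): e=[70,10,52] → █
    (8,2)@(17, 5): e=[86,50,-4] → ·
    (5,3)@(11, 7): e=[42,6,84] → █
    (8,3)@(17, 7): e=[66,66,0] → █  [on edge]
    (9,3)@(19, 7): e=[74,86,-28] → ·
    (4,4)@(9, 9): e=[14,2,116] → █
    (9,4)@(19, 9): e=[54,102,-24] → ·
    (4,5)@(9, 11): e=[-6,18,120] → ·
    (5,5)@(11, 11): e=[2,38,92] → █
    (9,5)@(19, 11): e=[34,118,-20] → ·
    (9,10)@(19, 21): e=[-66,198,0] → ·  [on edge]
  covered (17 px):
    · · · · · · · · · · ·
    · · · · · · · █ · · ·
    · · · · · · █ █ · · ·
    · · · · · █ █ █ █ · ·
    · · · · █ █ █ █ █ · ·
    · · · · · █ █ █ █ · ·
    · · · · · · · · █ · ·
    · · · · · · · · · · ·
    · · · · · · · · · · ·
    · · · · · · · · · · ·
    · · · · · · · · · · ·
    · · · · · · · · · · ·

Result: 17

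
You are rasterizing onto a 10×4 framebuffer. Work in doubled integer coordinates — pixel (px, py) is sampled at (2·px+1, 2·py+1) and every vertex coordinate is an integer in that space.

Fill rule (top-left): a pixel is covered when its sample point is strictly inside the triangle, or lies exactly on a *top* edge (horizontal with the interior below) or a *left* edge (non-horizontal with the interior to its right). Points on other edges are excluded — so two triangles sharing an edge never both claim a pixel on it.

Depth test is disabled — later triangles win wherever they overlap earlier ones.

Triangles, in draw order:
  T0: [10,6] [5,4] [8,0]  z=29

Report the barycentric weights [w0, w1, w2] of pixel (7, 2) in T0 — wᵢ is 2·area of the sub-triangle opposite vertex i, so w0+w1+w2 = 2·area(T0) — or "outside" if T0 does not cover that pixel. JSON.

T0:
  2·area = 26
  edge (10, 6)→(5, 4): d=(-5,-2) top-left  bias=+0
  edge (5, 4)→(8, 0): d=(3,-4) top-left  bias=+0
  edge (8, 0)→(10, 6): d=(2,6) right/bottom  bias=-1
    (3,1)@(7, 3): e=[9,5,12] → X
    (4,1)@(9, 3): e=[13,13,0] → .  [on edge]
    (3,2)@(7, 5): e=[-1,11,16] → .
    (4,2)@(9, 5): e=[3,19,4] → X
    (5,2)@(11, 5): e=[7,27,-8] → .
    (4,3)@(9, 7): e=[-7,25,8] → .
  covered (2 px):
    . . . . . . . . . .
    . . . X . . . . . .
    . . . . X . . . . .
    . . . . . . . . . .

Answer: "outside"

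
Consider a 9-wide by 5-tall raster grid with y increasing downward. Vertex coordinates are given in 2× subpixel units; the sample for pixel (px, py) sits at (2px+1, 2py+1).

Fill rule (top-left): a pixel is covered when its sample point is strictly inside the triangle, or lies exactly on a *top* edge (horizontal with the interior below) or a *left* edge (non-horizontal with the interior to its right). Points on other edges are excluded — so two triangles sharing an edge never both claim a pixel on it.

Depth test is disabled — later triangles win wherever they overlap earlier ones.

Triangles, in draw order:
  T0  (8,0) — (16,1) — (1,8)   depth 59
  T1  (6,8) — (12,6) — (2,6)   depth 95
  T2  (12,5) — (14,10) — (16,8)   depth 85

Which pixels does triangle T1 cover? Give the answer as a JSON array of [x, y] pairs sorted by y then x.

T0:
  2·area = 71
  edge (8, 0)→(16, 1): d=(8,1) right/bottom  bias=-1
  edge (16, 1)→(1, 8): d=(-15,7) right/bottom  bias=-1
  edge (1, 8)→(8, 0): d=(7,-8) top-left  bias=+0
    (4,0)@(9, 1): e=[7,49,15] → X
    (5,0)@(11, 1): e=[5,35,31] → X
    (6,0)@(13, 1): e=[3,21,47] → X
    (7,0)@(15, 1): e=[1,7,63] → X
    (8,0)@(17, 1): e=[-1,-7,79] → .
    (3,1)@(7, 3): e=[25,33,13] → X
    (6,1)@(13, 3): e=[19,-9,61] → .
    (7,1)@(15, 3): e=[17,-23,77] → .
    (2,2)@(5, 5): e=[43,17,11] → X
    (4,2)@(9, 5): e=[39,-11,43] → .
    (5,2)@(11, 5): e=[37,-25,59] → .
    (1,3)@(3, 7): e=[61,1,9] → X
  covered (10 px):
    . . . . X X X X .
    . . . X X X . . .
    . . X X . . . . .
    . X . . . . . . .
    . . . . . . . . .
T1:
  2·area = 20  (B↔C swapped to make it positive)
  edge (6, 8)→(2, 6): d=(-4,-2) top-left  bias=+0
  edge (2, 6)→(12, 6): d=(10,0) top-left  bias=+0
  edge (12, 6)→(6, 8): d=(-6,2) right/bottom  bias=-1
    (7,2)@(15, 5): e=[30,-10,0] → .  [on edge]
    (2,3)@(5, 7): e=[2,10,8] → X
    (3,3)@(7, 7): e=[6,10,4] → X
    (4,3)@(9, 7): e=[10,10,0] → .  [on edge]
    (1,4)@(3, 9): e=[-10,30,0] → .  [on edge]
    (2,4)@(5, 9): e=[-6,30,-4] → .
    (3,4)@(7, 9): e=[-2,30,-8] → .
  covered (2 px):
    . . . . . . . . .
    . . . . . . . . .
    . . . . . . . . .
    . . X X . . . . .
    . . . . . . . . .
T2:
  2·area = 14  (B↔C swapped to make it positive)
  edge (12, 5)→(16, 8): d=(4,3) right/bottom  bias=-1
  edge (16, 8)→(14, 10): d=(-2,2) right/bottom  bias=-1
  edge (14, 10)→(12, 5): d=(-2,-5) top-left  bias=+0
    (6,3)@(13, 7): e=[5,8,1] → X
    (7,3)@(15, 7): e=[-1,4,11] → .
    (8,3)@(17, 7): e=[-7,0,21] → .  [on edge]
    (6,4)@(13, 9): e=[13,4,-3] → .
    (7,4)@(15, 9): e=[7,0,7] → .  [on edge]
  covered (1 px):
    . . . . . . . . .
    . . . . . . . . .
    . . . . . . . . .
    . . . . . . X . .
    . . . . . . . . .

Final: [[2,3],[3,3]]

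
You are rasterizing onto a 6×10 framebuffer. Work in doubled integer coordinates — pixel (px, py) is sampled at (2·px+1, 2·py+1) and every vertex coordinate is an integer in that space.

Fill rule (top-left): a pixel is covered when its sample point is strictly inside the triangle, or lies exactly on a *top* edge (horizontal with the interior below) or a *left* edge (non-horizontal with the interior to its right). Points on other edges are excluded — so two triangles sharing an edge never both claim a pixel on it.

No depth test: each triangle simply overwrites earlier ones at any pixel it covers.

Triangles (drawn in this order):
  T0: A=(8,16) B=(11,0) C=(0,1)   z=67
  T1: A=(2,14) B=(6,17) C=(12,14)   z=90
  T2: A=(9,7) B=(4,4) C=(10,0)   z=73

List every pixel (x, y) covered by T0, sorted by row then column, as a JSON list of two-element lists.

T0:
  2·area = 173  (B↔C swapped to make it positive)
  edge (8, 16)→(0, 1): d=(-8,-15) top-left  bias=+0
  edge (0, 1)→(11, 0): d=(11,-1) top-left  bias=+0
  edge (11, 0)→(8, 16): d=(-3,16) right/bottom  bias=-1
    (0,0)@(1, 1): e=[15,1,157] → █
    (1,0)@(3, 1): e=[45,3,125] → █
    (2,0)@(5, 1): e=[75,5,93] → █
    (3,0)@(7, 1): e=[105,7,61] → █
    (4,0)@(9, 1): e=[135,9,29] → █
    (5,0)@(11, 1): e=[165,11,-3] → ·
    (0,1)@(1, 3): e=[-1,23,151] → ·
    (1,1)@(3, 3): e=[29,25,119] → █
    (5,1)@(11, 3): e=[149,33,-9] → ·
    (1,2)@(3, 5): e=[13,47,113] → █
    (5,2)@(11, 5): e=[133,55,-15] → ·
    (1,3)@(3, 7): e=[-3,69,107] → ·
  covered (21 px):
    █ █ █ █ █ ·
    · █ █ █ █ ·
    · █ █ █ █ ·
    · · █ █ █ ·
    · · █ █ █ ·
    · · · █ · ·
    · · · █ · ·
    · · · · · ·
    · · · · · ·
    · · · · · ·
T1:
  2·area = 30  (B↔C swapped to make it positive)
  edge (2, 14)→(12, 14): d=(10,0) top-left  bias=+0
  edge (12, 14)→(6, 17): d=(-6,3) right/bottom  bias=-1
  edge (6, 17)→(2, 14): d=(-4,-3) top-left  bias=+0
    (2,7)@(5, 15): e=[10,15,5] → █
    (3,7)@(7, 15): e=[10,9,11] → █
    (4,7)@(9, 15): e=[10,3,17] → █
    (5,7)@(11, 15): e=[10,-3,23] → ·
    (2,8)@(5, 17): e=[30,3,-3] → ·
    (3,8)@(7, 17): e=[30,-3,3] → ·
    (4,8)@(9, 17): e=[30,-9,9] → ·
  covered (3 px):
    · · · · · ·
    · · · · · ·
    · · · · · ·
    · · · · · ·
    · · · · · ·
    · · · · · ·
    · · · · · ·
    · · █ █ █ ·
    · · · · · ·
    · · · · · ·
T2:
  2·area = 38
  edge (9, 7)→(4, 4): d=(-5,-3) top-left  bias=+0
  edge (4, 4)→(10, 0): d=(6,-4) top-left  bias=+0
  edge (10, 0)→(9, 7): d=(-1,7) right/bottom  bias=-1
    (4,0)@(9, 1): e=[30,2,6] → █
    (5,0)@(11, 1): e=[36,10,-8] → ·
    (3,1)@(7, 3): e=[14,6,18] → █
    (5,1)@(11, 3): e=[26,22,-10] → ·
    (3,2)@(7, 5): e=[4,18,16] → █
    (5,2)@(11, 5): e=[16,34,-12] → ·
    (3,3)@(7, 7): e=[-6,30,14] → ·
    (4,3)@(9, 7): e=[0,38,0] → ·  [on edge]
  covered (5 px):
    · · · · █ ·
    · · · █ █ ·
    · · · █ █ ·
    · · · · · ·
    · · · · · ·
    · · · · · ·
    · · · · · ·
    · · · · · ·
    · · · · · ·
    · · · · · ·

Result: [[0,0],[1,0],[2,0],[3,0],[4,0],[1,1],[2,1],[3,1],[4,1],[1,2],[2,2],[3,2],[4,2],[2,3],[3,3],[4,3],[2,4],[3,4],[4,4],[3,5],[3,6]]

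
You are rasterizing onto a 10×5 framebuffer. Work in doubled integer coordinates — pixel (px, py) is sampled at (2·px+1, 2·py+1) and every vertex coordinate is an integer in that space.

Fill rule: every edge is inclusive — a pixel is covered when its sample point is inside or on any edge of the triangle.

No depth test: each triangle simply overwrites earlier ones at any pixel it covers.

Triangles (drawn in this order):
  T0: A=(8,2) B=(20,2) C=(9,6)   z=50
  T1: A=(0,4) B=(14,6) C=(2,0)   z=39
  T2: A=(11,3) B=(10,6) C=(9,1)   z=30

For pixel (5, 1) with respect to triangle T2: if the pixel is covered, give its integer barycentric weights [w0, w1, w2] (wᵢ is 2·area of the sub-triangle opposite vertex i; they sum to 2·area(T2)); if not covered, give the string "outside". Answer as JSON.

T0:
  2·area = 48
  edge (8, 2)→(20, 2): d=(12,0) inclusive
  edge (20, 2)→(9, 6): d=(-11,4) inclusive
  edge (9, 6)→(8, 2): d=(-1,-4) inclusive
    (4,1)@(9, 3): e=[12,33,3] → █
    (5,1)@(11, 3): e=[12,25,11] → █
    (6,1)@(13, 3): e=[12,17,19] → █
    (7,1)@(15, 3): e=[12,9,27] → █
    (8,1)@(17, 3): e=[12,1,35] → █
    (9,1)@(19, 3): e=[12,-7,43] → ·
    (4,2)@(9, 5): e=[36,11,1] → █
    (6,2)@(13, 5): e=[36,-5,17] → ·
    (7,2)@(15, 5): e=[36,-13,25] → ·
    (8,2)@(17, 5): e=[36,-21,33] → ·
    (4,3)@(9, 7): e=[60,-11,-1] → ·
    (5,3)@(11, 7): e=[60,-19,7] → ·
  covered (7 px):
    · · · · · · · · · ·
    · · · · █ █ █ █ █ ·
    · · · · █ █ · · · ·
    · · · · · · · · · ·
    · · · · · · · · · ·
T1:
  2·area = 60  (B↔C swapped to make it positive)
  edge (0, 4)→(2, 0): d=(2,-4) inclusive
  edge (2, 0)→(14, 6): d=(12,6) inclusive
  edge (14, 6)→(0, 4): d=(-14,-2) inclusive
    (1,0)@(3, 1): e=[6,6,48] → █
    (2,0)@(5, 1): e=[14,-6,52] → ·
    (0,1)@(1, 3): e=[2,42,16] → █
    (2,1)@(5, 3): e=[18,18,24] → █
    (3,1)@(7, 3): e=[26,6,28] → █
    (4,1)@(9, 3): e=[34,-6,32] → ·
    (0,2)@(1, 5): e=[6,66,-12] → ·
    (1,2)@(3, 5): e=[14,54,-8] → ·
    (2,2)@(5, 5): e=[22,42,-4] → ·
    (3,2)@(7, 5): e=[30,30,0] → █  [on edge]
    (4,2)@(9, 5): e=[38,18,4] → █
    (5,2)@(11, 5): e=[46,6,8] → █
  covered (8 px):
    · █ · · · · · · · ·
    █ █ █ █ · · · · · ·
    · · · █ █ █ · · · ·
    · · · · · · · · · ·
    · · · · · · · · · ·
T2:
  2·area = 8
  edge (11, 3)→(10, 6): d=(-1,3) inclusive
  edge (10, 6)→(9, 1): d=(-1,-5) inclusive
  edge (9, 1)→(11, 3): d=(2,2) inclusive
    (4,0)@(9, 1): e=[8,0,0] → █  [on edge]
    (5,0)@(11, 1): e=[2,10,-4] → ·
    (4,1)@(9, 3): e=[6,-2,4] → ·
    (5,1)@(11, 3): e=[0,8,0] → █  [on edge]
    (6,1)@(13, 3): e=[-6,18,-4] → ·
    (5,2)@(11, 5): e=[-2,6,4] → ·
    (6,2)@(13, 5): e=[-8,16,0] → ·  [on edge]
    (7,3)@(15, 7): e=[-16,24,0] → ·  [on edge]
    (4,4)@(9, 9): e=[0,-8,16] → ·  [on edge]
    (8,4)@(17, 9): e=[-24,32,0] → ·  [on edge]
  covered (2 px):
    · · · · █ · · · · ·
    · · · · · █ · · · ·
    · · · · · · · · · ·
    · · · · · · · · · ·
    · · · · · · · · · ·

Final: [8,0,0]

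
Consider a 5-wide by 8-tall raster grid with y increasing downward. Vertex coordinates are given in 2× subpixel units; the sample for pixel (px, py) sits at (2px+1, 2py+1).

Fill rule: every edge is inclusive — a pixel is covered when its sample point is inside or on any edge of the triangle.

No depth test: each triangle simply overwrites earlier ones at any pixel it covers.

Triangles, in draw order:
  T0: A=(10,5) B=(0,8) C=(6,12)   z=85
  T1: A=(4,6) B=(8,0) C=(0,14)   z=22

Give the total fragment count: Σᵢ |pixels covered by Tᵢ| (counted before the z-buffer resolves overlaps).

T0:
  2·area = 58  (B↔C swapped to make it positive)
  edge (10, 5)→(6, 12): d=(-4,7) inclusive
  edge (6, 12)→(0, 8): d=(-6,-4) inclusive
  edge (0, 8)→(10, 5): d=(10,-3) inclusive
    (2,3)@(5, 7): e=[27,26,5] → #
    (3,3)@(7, 7): e=[13,34,11] → #
    (4,3)@(9, 7): e=[-1,42,17] → ·
    (1,4)@(3, 9): e=[33,6,19] → #
    (4,4)@(9, 9): e=[-9,30,37] → ·
    (1,5)@(3, 11): e=[25,-6,39] → ·
    (2,5)@(5, 11): e=[11,2,45] → #
    (3,5)@(7, 11): e=[-3,10,51] → ·
    (2,6)@(5, 13): e=[3,-10,65] → ·
  covered (6 px):
    · · · · ·
    · · · · ·
    · · · · ·
    · · # # ·
    · # # # ·
    · · # · ·
    · · · · ·
    · · · · ·
T1:
  2·area = 8
  edge (4, 6)→(8, 0): d=(4,-6) inclusive
  edge (8, 0)→(0, 14): d=(-8,14) inclusive
  edge (0, 14)→(4, 6): d=(4,-8) inclusive
    (2,2)@(5, 5): e=[2,2,4] → #
    (3,2)@(7, 5): e=[14,-26,20] → ·
    (2,3)@(5, 7): e=[10,-14,12] → ·
  covered (1 px):
    · · · · ·
    · · · · ·
    · · # · ·
    · · · · ·
    · · · · ·
    · · · · ·
    · · · · ·
    · · · · ·

Answer: 7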